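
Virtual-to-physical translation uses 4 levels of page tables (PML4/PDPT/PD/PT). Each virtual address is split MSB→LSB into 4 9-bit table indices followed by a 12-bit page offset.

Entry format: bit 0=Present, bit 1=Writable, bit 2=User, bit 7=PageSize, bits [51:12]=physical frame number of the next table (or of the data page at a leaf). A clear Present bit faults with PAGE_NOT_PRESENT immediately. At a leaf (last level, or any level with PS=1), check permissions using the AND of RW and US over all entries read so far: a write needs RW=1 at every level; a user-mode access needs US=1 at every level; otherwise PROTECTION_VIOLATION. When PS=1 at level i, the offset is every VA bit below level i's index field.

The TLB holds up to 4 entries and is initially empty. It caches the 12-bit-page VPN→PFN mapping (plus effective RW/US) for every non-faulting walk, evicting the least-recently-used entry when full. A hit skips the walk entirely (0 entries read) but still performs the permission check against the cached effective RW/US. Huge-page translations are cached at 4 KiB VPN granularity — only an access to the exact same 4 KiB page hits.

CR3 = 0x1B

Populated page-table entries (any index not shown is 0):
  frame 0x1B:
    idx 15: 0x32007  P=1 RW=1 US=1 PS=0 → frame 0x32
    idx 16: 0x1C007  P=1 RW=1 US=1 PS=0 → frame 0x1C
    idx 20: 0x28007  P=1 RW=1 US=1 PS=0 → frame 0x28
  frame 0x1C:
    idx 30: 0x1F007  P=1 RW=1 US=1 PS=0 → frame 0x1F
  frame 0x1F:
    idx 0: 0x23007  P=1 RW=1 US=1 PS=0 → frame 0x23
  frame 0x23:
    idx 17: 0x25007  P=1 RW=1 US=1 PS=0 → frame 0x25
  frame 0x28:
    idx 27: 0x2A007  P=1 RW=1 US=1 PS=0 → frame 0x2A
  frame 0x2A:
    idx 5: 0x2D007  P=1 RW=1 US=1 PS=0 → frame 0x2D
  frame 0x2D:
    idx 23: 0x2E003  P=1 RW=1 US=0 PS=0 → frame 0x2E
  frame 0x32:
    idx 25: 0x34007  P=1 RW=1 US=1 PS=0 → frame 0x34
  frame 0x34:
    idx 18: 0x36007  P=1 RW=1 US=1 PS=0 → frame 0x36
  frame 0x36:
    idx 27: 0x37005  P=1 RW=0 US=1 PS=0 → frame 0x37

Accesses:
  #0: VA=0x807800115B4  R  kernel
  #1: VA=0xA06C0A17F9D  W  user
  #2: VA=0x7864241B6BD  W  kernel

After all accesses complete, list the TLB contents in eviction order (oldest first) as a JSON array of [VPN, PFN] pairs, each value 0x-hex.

Trace:
#0 VA=0x807800115B4 (r,kernel):
  [0] read 0x1B idx=16: raw=0x1C007 flags P=1 W=1 U=1 S=0
  [1] read 0x1C idx=30: raw=0x1F007 flags P=1 W=1 U=1 S=0
  [2] read 0x1F idx=0: raw=0x23007 flags P=1 W=1 U=1 S=0
  [3] read 0x23 idx=17: raw=0x25007 flags P=1 W=1 U=1 S=0
  ✓ 0x255B4  — 4 lookups
#1 VA=0xA06C0A17F9D (w,user):
  [0] read 0x1B idx=20: raw=0x28007 flags P=1 W=1 U=1 S=0
  [1] read 0x28 idx=27: raw=0x2A007 flags P=1 W=1 U=1 S=0
  [2] read 0x2A idx=5: raw=0x2D007 flags P=1 W=1 U=1 S=0
  [3] read 0x2D idx=23: raw=0x2E003 flags P=1 W=1 U=0 S=0
  → PROTECTION_VIOLATION  (4 entries read)
#2 VA=0x7864241B6BD (w,kernel):
  [0] read 0x1B idx=15: raw=0x32007 flags P=1 W=1 U=1 S=0
  [1] read 0x32 idx=25: raw=0x34007 flags P=1 W=1 U=1 S=0
  [2] read 0x34 idx=18: raw=0x36007 flags P=1 W=1 U=1 S=0
  [3] read 0x36 idx=27: raw=0x37005 flags P=1 W=0 U=1 S=0
  → PROTECTION_VIOLATION  (4 entries read)

TLB: [["0x80780011", "0x25"]]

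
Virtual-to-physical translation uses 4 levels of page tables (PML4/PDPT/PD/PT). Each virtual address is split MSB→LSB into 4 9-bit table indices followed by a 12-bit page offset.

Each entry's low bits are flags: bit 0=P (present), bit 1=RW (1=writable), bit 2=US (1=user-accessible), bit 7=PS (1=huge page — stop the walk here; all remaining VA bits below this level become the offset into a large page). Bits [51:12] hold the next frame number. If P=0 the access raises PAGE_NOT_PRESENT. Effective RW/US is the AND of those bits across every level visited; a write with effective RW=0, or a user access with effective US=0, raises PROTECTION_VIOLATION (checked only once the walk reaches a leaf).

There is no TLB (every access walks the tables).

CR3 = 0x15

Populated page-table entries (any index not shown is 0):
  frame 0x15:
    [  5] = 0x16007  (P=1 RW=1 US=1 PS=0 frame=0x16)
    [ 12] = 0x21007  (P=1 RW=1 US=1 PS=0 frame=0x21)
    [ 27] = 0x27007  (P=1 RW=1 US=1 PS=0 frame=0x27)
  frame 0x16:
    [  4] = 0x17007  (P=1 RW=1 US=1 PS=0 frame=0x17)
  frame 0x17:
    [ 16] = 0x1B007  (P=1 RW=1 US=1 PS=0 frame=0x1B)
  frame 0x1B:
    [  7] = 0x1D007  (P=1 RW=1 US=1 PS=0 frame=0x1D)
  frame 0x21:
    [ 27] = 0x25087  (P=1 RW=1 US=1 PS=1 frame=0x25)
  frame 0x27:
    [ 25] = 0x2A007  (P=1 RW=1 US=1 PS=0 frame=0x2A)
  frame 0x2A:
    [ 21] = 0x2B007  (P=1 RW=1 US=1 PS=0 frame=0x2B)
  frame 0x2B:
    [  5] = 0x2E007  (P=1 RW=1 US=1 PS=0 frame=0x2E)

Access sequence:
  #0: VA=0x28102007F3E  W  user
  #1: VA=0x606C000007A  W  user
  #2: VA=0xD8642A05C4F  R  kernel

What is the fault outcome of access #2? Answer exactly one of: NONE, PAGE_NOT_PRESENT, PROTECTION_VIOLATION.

Walk each access:
#0 VA=0x28102007F3E (w,user):
  L0: frame=0x15 idx=5 entry=0x16007 [P=1 RW=1 US=1 PS=0]
  L1: frame=0x16 idx=4 entry=0x17007 [P=1 RW=1 US=1 PS=0]
  L2: frame=0x17 idx=16 entry=0x1B007 [P=1 RW=1 US=1 PS=0]
  L3: frame=0x1B idx=7 entry=0x1D007 [P=1 RW=1 US=1 PS=0]
  → PA=0x1DF3E  (4 entries read)
#1 VA=0x606C000007A (w,user):
  L0: frame=0x15 idx=12 entry=0x21007 [P=1 RW=1 US=1 PS=0]
  L1: frame=0x21 idx=27 entry=0x25087 [P=1 RW=1 US=1 PS=1]
  → PA=0x2507A (huge @L1)  (2 entries read)
#2 VA=0xD8642A05C4F (r,kernel):
  L0: frame=0x15 idx=27 entry=0x27007 [P=1 RW=1 US=1 PS=0]
  L1: frame=0x27 idx=25 entry=0x2A007 [P=1 RW=1 US=1 PS=0]
  L2: frame=0x2A idx=21 entry=0x2B007 [P=1 RW=1 US=1 PS=0]
  L3: frame=0x2B idx=5 entry=0x2E007 [P=1 RW=1 US=1 PS=0]
  → PA=0x2EC4F  (4 entries read)

Access #2 fault: NONE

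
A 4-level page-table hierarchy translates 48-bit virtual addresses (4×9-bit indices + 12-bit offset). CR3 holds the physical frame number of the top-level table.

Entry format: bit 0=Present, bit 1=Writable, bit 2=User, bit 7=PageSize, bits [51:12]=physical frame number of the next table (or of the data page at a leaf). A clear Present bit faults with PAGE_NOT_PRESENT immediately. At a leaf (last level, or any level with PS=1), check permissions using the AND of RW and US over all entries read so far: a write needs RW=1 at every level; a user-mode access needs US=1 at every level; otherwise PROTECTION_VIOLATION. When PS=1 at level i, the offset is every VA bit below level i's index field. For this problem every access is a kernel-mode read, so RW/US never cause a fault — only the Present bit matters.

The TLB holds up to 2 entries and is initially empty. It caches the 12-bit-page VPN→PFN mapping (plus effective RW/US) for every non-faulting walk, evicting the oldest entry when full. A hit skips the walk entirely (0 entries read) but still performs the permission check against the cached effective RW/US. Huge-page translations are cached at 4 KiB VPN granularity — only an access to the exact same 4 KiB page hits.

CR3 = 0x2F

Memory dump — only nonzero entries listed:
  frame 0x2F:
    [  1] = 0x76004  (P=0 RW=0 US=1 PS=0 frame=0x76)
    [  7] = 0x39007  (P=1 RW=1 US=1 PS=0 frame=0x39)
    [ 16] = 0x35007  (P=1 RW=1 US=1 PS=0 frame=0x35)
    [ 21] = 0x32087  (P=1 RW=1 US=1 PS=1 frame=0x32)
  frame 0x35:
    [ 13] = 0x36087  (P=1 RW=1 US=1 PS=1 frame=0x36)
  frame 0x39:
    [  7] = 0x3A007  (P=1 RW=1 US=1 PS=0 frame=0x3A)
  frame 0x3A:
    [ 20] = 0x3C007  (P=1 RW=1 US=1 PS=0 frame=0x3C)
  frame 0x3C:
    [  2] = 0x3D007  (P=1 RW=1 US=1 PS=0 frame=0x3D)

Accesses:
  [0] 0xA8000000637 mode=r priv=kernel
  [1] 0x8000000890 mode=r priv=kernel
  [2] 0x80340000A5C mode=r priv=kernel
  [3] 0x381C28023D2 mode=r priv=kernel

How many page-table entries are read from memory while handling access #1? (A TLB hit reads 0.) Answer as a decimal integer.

Walk each access:
#0 VA=0xA8000000637 (r,kernel):
  lvl0: tbl 0x2F, slot 21 ⇒ 0x32087 (P1/RW1/US1/PS1)
  ⇒ phys 0x32637 (huge @L0)  [1 reads]
#1 VA=0x8000000890 (r,kernel):
  lvl0: tbl 0x2F, slot 1 ⇒ 0x76004 (P0/RW0/US1/PS0)
  ⇒ fault: PAGE_NOT_PRESENT  — 1 lookups
#2 VA=0x80340000A5C (r,kernel):
  lvl0: tbl 0x2F, slot 16 ⇒ 0x35007 (P1/RW1/US1/PS0)
  lvl1: tbl 0x35, slot 13 ⇒ 0x36087 (P1/RW1/US1/PS1)
  ⇒ phys 0x36A5C (huge @L1)  [2 reads]
#3 VA=0x381C28023D2 (r,kernel):
  lvl0: tbl 0x2F, slot 7 ⇒ 0x39007 (P1/RW1/US1/PS0)
  lvl1: tbl 0x39, slot 7 ⇒ 0x3A007 (P1/RW1/US1/PS0)
  lvl2: tbl 0x3A, slot 20 ⇒ 0x3C007 (P1/RW1/US1/PS0)
  lvl3: tbl 0x3C, slot 2 ⇒ 0x3D007 (P1/RW1/US1/PS0)
  ⇒ phys 0x3D3D2  [4 reads]

Entries read for #1: 1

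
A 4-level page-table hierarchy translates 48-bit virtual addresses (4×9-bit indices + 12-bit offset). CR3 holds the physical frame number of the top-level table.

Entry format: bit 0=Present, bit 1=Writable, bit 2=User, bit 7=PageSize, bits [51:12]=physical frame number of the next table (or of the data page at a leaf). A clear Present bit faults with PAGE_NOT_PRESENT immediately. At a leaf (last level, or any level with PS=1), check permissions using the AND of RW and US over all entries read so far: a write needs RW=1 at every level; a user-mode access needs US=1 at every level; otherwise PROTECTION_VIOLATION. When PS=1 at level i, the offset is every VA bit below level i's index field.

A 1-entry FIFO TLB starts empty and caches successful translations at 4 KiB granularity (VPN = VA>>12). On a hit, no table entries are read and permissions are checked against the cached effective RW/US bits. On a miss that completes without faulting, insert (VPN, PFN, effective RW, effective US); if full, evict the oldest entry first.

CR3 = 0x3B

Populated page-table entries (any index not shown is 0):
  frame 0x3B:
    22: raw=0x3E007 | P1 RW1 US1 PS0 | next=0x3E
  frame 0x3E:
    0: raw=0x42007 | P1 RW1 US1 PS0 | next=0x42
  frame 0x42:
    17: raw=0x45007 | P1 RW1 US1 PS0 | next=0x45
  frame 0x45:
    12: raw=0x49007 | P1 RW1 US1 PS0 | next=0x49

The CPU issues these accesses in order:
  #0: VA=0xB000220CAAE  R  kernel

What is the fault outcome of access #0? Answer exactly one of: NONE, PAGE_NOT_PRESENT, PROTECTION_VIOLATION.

Trace:
#0 VA=0xB000220CAAE (r,kernel):
  L0 @0x3B[22] → 0x3E007  P=1,RW=1,US=1,PS=0
  L1 @0x3E[0] → 0x42007  P=1,RW=1,US=1,PS=0
  L2 @0x42[17] → 0x45007  P=1,RW=1,US=1,PS=0
  L3 @0x45[12] → 0x49007  P=1,RW=1,US=1,PS=0
  ⇒ phys 0x49AAE  [4 reads]

Access #0 fault: NONE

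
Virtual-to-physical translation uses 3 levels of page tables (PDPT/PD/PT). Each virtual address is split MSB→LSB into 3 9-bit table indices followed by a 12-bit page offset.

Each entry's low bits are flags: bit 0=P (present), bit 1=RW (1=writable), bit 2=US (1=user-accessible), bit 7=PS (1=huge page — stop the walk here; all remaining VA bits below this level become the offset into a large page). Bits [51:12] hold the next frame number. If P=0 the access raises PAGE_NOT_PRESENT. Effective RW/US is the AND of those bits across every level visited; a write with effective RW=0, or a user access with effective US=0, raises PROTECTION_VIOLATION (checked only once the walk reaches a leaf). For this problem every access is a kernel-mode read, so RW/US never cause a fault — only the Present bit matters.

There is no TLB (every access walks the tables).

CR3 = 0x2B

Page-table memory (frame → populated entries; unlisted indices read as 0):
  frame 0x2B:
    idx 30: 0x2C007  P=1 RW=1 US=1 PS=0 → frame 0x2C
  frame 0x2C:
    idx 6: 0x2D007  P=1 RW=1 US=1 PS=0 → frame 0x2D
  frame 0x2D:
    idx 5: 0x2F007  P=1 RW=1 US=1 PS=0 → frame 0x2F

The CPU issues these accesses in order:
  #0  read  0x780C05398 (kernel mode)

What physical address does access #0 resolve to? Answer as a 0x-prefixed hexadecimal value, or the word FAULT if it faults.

Trace:
#0 VA=0x780C05398 (r,kernel):
  L0: frame=0x2B idx=30 entry=0x2C007 [P=1 RW=1 US=1 PS=0]
  L1: frame=0x2C idx=6 entry=0x2D007 [P=1 RW=1 US=1 PS=0]
  L2: frame=0x2D idx=5 entry=0x2F007 [P=1 RW=1 US=1 PS=0]
  ✓ 0x2F398  — 3 lookups

Access #0 PA: 0x2F398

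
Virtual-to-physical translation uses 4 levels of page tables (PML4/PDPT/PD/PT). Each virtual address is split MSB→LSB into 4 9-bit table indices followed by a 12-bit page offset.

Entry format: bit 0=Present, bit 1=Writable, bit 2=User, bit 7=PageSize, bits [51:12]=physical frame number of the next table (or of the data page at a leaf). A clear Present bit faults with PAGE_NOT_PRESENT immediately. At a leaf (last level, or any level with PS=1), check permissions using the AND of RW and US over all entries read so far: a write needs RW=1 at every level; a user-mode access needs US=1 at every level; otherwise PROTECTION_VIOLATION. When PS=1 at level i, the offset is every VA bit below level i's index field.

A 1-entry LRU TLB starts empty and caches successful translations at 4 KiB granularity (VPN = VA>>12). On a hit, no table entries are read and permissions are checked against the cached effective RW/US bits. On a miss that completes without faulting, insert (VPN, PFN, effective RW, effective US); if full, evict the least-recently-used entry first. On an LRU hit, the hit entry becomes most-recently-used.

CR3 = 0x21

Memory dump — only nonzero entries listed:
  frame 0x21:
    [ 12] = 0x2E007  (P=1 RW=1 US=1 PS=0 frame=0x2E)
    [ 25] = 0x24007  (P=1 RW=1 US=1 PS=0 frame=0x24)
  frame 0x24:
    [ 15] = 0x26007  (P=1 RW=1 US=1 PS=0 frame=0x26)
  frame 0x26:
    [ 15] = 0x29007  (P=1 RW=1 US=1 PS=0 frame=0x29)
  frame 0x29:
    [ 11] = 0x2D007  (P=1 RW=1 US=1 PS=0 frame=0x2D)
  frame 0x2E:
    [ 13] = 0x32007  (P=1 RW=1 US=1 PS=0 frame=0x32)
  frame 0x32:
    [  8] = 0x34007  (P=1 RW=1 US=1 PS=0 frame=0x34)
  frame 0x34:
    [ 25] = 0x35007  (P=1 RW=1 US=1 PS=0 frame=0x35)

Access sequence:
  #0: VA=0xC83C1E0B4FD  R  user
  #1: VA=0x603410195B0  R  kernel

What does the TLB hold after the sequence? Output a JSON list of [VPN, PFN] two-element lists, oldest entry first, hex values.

Per-access translation:
#0 VA=0xC83C1E0B4FD (r,user):
  [0] read 0x21 idx=25: raw=0x24007 flags P=1 W=1 U=1 S=0
  [1] read 0x24 idx=15: raw=0x26007 flags P=1 W=1 U=1 S=0
  [2] read 0x26 idx=15: raw=0x29007 flags P=1 W=1 U=1 S=0
  [3] read 0x29 idx=11: raw=0x2D007 flags P=1 W=1 U=1 S=0
  ✓ 0x2D4FD  — 4 lookups
#1 VA=0x603410195B0 (r,kernel):
  [0] read 0x21 idx=12: raw=0x2E007 flags P=1 W=1 U=1 S=0
  [1] read 0x2E idx=13: raw=0x32007 flags P=1 W=1 U=1 S=0
  [2] read 0x32 idx=8: raw=0x34007 flags P=1 W=1 U=1 S=0
  [3] read 0x34 idx=25: raw=0x35007 flags P=1 W=1 U=1 S=0
  ✓ 0x355B0  — 4 lookups

TLB: [["0x60341019", "0x35"]]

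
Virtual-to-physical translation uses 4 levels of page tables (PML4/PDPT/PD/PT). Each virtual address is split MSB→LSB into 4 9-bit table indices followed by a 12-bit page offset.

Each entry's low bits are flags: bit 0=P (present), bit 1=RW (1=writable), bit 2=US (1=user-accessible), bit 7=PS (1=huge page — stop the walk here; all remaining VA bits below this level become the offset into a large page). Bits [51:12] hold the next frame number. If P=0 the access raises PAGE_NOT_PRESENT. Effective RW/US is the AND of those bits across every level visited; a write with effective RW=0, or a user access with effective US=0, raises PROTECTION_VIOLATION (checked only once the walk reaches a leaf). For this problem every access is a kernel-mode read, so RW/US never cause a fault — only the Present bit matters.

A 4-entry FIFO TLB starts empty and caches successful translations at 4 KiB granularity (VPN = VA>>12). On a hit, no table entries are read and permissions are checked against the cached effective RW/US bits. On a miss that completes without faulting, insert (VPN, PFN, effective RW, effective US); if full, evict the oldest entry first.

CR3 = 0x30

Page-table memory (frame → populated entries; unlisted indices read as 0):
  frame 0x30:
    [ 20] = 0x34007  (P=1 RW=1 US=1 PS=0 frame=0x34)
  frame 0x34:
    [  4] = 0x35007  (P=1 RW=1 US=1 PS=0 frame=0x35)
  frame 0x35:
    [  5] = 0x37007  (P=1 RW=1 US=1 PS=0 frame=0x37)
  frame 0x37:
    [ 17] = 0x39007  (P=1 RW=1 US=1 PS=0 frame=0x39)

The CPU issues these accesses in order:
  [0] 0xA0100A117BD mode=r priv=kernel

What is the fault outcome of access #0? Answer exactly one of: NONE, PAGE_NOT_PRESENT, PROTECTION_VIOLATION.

Per-access translation:
#0 VA=0xA0100A117BD (r,kernel):
  L0 @0x30[20] → 0x34007  P=1,RW=1,US=1,PS=0
  L1 @0x34[4] → 0x35007  P=1,RW=1,US=1,PS=0
  L2 @0x35[5] → 0x37007  P=1,RW=1,US=1,PS=0
  L3 @0x37[17] → 0x39007  P=1,RW=1,US=1,PS=0
  → PA=0x397BD  (4 entries read)

Access #0 fault: NONE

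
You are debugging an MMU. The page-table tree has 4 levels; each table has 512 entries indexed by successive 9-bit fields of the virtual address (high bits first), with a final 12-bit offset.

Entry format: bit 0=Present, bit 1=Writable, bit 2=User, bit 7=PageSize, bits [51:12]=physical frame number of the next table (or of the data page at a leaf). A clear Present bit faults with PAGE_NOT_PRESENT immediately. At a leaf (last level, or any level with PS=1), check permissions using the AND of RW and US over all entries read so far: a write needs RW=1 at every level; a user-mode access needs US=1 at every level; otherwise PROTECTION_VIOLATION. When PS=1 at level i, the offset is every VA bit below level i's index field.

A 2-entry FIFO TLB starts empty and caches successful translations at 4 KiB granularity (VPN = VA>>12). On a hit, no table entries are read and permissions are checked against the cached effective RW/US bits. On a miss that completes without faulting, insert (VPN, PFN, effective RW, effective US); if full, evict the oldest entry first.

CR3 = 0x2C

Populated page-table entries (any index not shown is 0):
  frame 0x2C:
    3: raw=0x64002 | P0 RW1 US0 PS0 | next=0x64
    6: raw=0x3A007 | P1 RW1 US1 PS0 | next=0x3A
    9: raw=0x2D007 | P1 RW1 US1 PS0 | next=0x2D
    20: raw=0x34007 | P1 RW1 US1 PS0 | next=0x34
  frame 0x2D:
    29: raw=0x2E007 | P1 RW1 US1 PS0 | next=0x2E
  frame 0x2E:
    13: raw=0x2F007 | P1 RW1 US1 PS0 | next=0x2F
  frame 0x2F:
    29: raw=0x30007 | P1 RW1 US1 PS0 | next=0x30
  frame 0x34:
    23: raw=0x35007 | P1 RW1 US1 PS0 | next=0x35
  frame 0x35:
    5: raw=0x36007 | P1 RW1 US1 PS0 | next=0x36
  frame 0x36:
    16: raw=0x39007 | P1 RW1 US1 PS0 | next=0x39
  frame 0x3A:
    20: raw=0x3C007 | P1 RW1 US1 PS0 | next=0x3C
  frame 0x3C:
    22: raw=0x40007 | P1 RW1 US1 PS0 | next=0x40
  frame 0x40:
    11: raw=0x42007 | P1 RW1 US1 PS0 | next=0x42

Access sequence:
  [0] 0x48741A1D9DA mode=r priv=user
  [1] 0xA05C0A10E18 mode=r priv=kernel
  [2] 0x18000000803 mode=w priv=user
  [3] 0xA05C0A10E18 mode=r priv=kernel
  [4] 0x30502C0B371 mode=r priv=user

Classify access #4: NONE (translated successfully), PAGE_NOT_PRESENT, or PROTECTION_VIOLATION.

Trace:
#0 VA=0x48741A1D9DA (r,user):
  L0 @0x2C[9] → 0x2D007  P=1,RW=1,US=1,PS=0
  L1 @0x2D[29] → 0x2E007  P=1,RW=1,US=1,PS=0
  L2 @0x2E[13] → 0x2F007  P=1,RW=1,US=1,PS=0
  L3 @0x2F[29] → 0x30007  P=1,RW=1,US=1,PS=0
  → PA=0x309DA  (4 entries read)
#1 VA=0xA05C0A10E18 (r,kernel):
  L0 @0x2C[20] → 0x34007  P=1,RW=1,US=1,PS=0
  L1 @0x34[23] → 0x35007  P=1,RW=1,US=1,PS=0
  L2 @0x35[5] → 0x36007  P=1,RW=1,US=1,PS=0
  L3 @0x36[16] → 0x39007  P=1,RW=1,US=1,PS=0
  → PA=0x39E18  (4 entries read)
#2 VA=0x18000000803 (w,user):
  L0 @0x2C[3] → 0x64002  P=0,RW=1,US=0,PS=0
  ⇒ fault: PAGE_NOT_PRESENT  — 1 lookups
#3 VA=0xA05C0A10E18 (r,kernel):
  TLB hit vpn=0xA05C0A10 → PA=0x39E18
#4 VA=0x30502C0B371 (r,user):
  L0 @0x2C[6] → 0x3A007  P=1,RW=1,US=1,PS=0
  L1 @0x3A[20] → 0x3C007  P=1,RW=1,US=1,PS=0
  L2 @0x3C[22] → 0x40007  P=1,RW=1,US=1,PS=0
  L3 @0x40[11] → 0x42007  P=1,RW=1,US=1,PS=0
  → PA=0x42371  (4 entries read)

Access #4 fault: NONE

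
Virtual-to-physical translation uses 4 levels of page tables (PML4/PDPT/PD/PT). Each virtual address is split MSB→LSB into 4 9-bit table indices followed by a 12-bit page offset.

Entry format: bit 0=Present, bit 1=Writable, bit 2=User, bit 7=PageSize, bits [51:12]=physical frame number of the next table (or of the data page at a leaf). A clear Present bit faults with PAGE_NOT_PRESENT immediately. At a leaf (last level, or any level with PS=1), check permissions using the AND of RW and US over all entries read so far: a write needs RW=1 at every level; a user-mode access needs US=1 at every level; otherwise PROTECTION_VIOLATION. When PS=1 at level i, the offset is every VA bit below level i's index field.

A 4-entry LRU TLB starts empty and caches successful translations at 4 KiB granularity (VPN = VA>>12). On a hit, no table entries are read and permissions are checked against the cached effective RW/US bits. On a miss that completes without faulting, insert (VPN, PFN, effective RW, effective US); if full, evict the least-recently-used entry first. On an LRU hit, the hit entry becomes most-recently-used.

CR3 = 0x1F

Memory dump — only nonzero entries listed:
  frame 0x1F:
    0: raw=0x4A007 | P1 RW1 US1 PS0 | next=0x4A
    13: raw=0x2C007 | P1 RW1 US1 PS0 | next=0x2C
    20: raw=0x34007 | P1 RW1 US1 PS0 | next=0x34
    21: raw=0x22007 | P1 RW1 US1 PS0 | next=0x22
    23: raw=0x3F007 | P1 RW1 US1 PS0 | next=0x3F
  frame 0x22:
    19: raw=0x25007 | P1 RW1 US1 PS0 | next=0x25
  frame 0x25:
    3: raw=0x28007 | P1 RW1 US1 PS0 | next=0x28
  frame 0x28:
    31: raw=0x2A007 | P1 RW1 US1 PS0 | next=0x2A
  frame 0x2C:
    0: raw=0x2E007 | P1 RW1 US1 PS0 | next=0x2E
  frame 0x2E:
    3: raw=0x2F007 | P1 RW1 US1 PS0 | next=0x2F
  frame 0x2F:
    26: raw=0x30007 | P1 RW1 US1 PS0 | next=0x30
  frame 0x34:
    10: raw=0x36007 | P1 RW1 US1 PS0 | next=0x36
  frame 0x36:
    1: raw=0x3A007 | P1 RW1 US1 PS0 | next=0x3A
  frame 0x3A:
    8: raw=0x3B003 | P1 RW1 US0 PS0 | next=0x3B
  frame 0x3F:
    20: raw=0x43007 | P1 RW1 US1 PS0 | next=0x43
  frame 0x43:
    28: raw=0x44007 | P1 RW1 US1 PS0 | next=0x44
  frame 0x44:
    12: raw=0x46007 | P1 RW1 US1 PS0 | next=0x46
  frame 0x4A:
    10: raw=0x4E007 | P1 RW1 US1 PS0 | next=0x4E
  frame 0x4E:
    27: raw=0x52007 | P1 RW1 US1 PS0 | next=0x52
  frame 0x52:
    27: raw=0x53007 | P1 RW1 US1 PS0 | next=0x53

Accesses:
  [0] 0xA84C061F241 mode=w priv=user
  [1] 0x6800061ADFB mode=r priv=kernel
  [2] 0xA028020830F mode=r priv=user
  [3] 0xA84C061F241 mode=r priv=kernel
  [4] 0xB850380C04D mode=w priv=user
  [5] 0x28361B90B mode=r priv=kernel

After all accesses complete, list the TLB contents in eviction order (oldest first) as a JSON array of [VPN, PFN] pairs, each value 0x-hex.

Trace:
#0 VA=0xA84C061F241 (w,user):
  L0: frame=0x1F idx=21 entry=0x22007 [P=1 RW=1 US=1 PS=0]
  L1: frame=0x22 idx=19 entry=0x25007 [P=1 RW=1 US=1 PS=0]
  L2: frame=0x25 idx=3 entry=0x28007 [P=1 RW=1 US=1 PS=0]
  L3: frame=0x28 idx=31 entry=0x2A007 [P=1 RW=1 US=1 PS=0]
  ✓ 0x2A241  — 4 lookups
#1 VA=0x6800061ADFB (r,kernel):
  L0: frame=0x1F idx=13 entry=0x2C007 [P=1 RW=1 US=1 PS=0]
  L1: frame=0x2C idx=0 entry=0x2E007 [P=1 RW=1 US=1 PS=0]
  L2: frame=0x2E idx=3 entry=0x2F007 [P=1 RW=1 US=1 PS=0]
  L3: frame=0x2F idx=26 entry=0x30007 [P=1 RW=1 US=1 PS=0]
  ✓ 0x30DFB  — 4 lookups
#2 VA=0xA028020830F (r,user):
  L0: frame=0x1F idx=20 entry=0x34007 [P=1 RW=1 US=1 PS=0]
  L1: frame=0x34 idx=10 entry=0x36007 [P=1 RW=1 US=1 PS=0]
  L2: frame=0x36 idx=1 entry=0x3A007 [P=1 RW=1 US=1 PS=0]
  L3: frame=0x3A idx=8 entry=0x3B003 [P=1 RW=1 US=0 PS=0]
  ⇒ fault: PROTECTION_VIOLATION  — 4 lookups
#3 VA=0xA84C061F241 (r,kernel):
  TLB hit vpn=0xA84C061F → PA=0x2A241
#4 VA=0xB850380C04D (w,user):
  L0: frame=0x1F idx=23 entry=0x3F007 [P=1 RW=1 US=1 PS=0]
  L1: frame=0x3F idx=20 entry=0x43007 [P=1 RW=1 US=1 PS=0]
  L2: frame=0x43 idx=28 entry=0x44007 [P=1 RW=1 US=1 PS=0]
  L3: frame=0x44 idx=12 entry=0x46007 [P=1 RW=1 US=1 PS=0]
  ✓ 0x4604D  — 4 lookups
#5 VA=0x28361B90B (r,kernel):
  L0: frame=0x1F idx=0 entry=0x4A007 [P=1 RW=1 US=1 PS=0]
  L1: frame=0x4A idx=10 entry=0x4E007 [P=1 RW=1 US=1 PS=0]
  L2: frame=0x4E idx=27 entry=0x52007 [P=1 RW=1 US=1 PS=0]
  L3: frame=0x52 idx=27 entry=0x53007 [P=1 RW=1 US=1 PS=0]
  ✓ 0x5390B  — 4 lookups

TLB: [["0x6800061A", "0x30"], ["0xA84C061F", "0x2A"], ["0xB850380C", "0x46"], ["0x28361B", "0x53"]]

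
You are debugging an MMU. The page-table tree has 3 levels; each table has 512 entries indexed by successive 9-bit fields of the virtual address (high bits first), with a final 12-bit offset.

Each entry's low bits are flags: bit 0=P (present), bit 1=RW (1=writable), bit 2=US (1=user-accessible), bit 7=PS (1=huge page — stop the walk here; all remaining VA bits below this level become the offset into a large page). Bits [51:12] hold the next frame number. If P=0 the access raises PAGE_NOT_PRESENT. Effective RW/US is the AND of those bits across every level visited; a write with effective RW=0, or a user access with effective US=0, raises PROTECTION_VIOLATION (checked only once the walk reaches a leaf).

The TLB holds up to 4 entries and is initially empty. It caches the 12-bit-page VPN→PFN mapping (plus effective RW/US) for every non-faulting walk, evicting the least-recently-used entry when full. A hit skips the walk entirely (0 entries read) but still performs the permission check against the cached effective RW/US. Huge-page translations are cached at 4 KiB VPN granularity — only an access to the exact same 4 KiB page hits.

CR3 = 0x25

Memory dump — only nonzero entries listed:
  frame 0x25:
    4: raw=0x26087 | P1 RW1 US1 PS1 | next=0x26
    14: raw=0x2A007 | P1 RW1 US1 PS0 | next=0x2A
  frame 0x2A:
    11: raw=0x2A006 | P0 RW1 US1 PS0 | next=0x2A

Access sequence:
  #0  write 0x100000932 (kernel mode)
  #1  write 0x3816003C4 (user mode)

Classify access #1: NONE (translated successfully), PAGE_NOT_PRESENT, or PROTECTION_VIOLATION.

Trace:
#0 VA=0x100000932 (w,kernel):
  [0] read 0x25 idx=4: raw=0x26087 flags P=1 W=1 U=1 S=1
  ✓ 0x26932 (huge @L0)  — 1 lookups
#1 VA=0x3816003C4 (w,user):
  [0] read 0x25 idx=14: raw=0x2A007 flags P=1 W=1 U=1 S=0
  [1] read 0x2A idx=11: raw=0x2A006 flags P=0 W=1 U=1 S=0
  ⇒ fault: PAGE_NOT_PRESENT  — 2 lookups

Access #1 fault: PAGE_NOT_PRESENT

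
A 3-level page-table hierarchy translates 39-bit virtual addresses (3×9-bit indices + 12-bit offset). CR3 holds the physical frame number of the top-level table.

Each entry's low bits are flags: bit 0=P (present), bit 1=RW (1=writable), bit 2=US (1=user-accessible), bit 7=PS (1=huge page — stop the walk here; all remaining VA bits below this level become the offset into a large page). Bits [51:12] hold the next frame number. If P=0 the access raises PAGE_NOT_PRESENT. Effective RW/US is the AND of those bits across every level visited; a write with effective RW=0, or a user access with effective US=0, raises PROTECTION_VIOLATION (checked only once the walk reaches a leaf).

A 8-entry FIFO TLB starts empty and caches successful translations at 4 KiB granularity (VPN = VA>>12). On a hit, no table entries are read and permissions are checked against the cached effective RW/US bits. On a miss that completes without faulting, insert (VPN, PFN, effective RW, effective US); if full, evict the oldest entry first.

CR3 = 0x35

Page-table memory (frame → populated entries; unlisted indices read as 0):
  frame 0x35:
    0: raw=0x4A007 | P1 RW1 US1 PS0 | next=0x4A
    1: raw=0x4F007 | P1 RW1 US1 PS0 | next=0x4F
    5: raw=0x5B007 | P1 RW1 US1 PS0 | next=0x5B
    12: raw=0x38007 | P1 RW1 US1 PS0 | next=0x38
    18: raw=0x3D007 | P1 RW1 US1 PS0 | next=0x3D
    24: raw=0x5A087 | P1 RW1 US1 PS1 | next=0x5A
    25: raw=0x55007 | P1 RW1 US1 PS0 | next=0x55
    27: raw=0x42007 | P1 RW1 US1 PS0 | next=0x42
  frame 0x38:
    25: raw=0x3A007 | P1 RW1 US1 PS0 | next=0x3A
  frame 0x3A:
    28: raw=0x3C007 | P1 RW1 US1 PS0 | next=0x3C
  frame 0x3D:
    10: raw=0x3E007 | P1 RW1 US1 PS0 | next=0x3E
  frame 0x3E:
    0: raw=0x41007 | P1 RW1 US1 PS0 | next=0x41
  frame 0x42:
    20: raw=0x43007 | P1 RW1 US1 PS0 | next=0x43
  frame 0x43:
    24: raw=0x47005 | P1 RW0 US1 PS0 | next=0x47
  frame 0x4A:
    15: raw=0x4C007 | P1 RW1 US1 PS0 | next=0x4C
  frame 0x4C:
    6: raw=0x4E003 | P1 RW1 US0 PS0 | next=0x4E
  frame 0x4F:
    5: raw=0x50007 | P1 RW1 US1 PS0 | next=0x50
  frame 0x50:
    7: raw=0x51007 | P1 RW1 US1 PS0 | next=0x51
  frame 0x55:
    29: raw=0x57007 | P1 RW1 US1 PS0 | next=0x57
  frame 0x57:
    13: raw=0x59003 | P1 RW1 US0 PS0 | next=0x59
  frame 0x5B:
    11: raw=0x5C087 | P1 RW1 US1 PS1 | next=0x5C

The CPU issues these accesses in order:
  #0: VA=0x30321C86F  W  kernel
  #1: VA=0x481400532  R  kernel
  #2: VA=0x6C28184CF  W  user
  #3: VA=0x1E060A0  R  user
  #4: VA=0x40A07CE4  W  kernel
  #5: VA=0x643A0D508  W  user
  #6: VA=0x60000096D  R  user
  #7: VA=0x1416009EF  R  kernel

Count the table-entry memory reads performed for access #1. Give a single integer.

Per-access translation:
#0 VA=0x30321C86F (w,kernel):
  lvl0: tbl 0x35, slot 12 ⇒ 0x38007 (P1/RW1/US1/PS0)
  lvl1: tbl 0x38, slot 25 ⇒ 0x3A007 (P1/RW1/US1/PS0)
  lvl2: tbl 0x3A, slot 28 ⇒ 0x3C007 (P1/RW1/US1/PS0)
  ✓ 0x3C86F  — 3 lookups
#1 VA=0x481400532 (r,kernel):
  lvl0: tbl 0x35, slot 18 ⇒ 0x3D007 (P1/RW1/US1/PS0)
  lvl1: tbl 0x3D, slot 10 ⇒ 0x3E007 (P1/RW1/US1/PS0)
  lvl2: tbl 0x3E, slot 0 ⇒ 0x41007 (P1/RW1/US1/PS0)
  ✓ 0x41532  — 3 lookups
#2 VA=0x6C28184CF (w,user):
  lvl0: tbl 0x35, slot 27 ⇒ 0x42007 (P1/RW1/US1/PS0)
  lvl1: tbl 0x42, slot 20 ⇒ 0x43007 (P1/RW1/US1/PS0)
  lvl2: tbl 0x43, slot 24 ⇒ 0x47005 (P1/RW0/US1/PS0)
  ✗ PROTECTION_VIOLATION  [3 reads]
#3 VA=0x1E060A0 (r,user):
  lvl0: tbl 0x35, slot 0 ⇒ 0x4A007 (P1/RW1/US1/PS0)
  lvl1: tbl 0x4A, slot 15 ⇒ 0x4C007 (P1/RW1/US1/PS0)
  lvl2: tbl 0x4C, slot 6 ⇒ 0x4E003 (P1/RW1/US0/PS0)
  ✗ PROTECTION_VIOLATION  [3 reads]
#4 VA=0x40A07CE4 (w,kernel):
  lvl0: tbl 0x35, slot 1 ⇒ 0x4F007 (P1/RW1/US1/PS0)
  lvl1: tbl 0x4F, slot 5 ⇒ 0x50007 (P1/RW1/US1/PS0)
  lvl2: tbl 0x50, slot 7 ⇒ 0x51007 (P1/RW1/US1/PS0)
  ✓ 0x51CE4  — 3 lookups
#5 VA=0x643A0D508 (w,user):
  lvl0: tbl 0x35, slot 25 ⇒ 0x55007 (P1/RW1/US1/PS0)
  lvl1: tbl 0x55, slot 29 ⇒ 0x57007 (P1/RW1/US1/PS0)
  lvl2: tbl 0x57, slot 13 ⇒ 0x59003 (P1/RW1/US0/PS0)
  ✗ PROTECTION_VIOLATION  [3 reads]
#6 VA=0x60000096D (r,user):
  lvl0: tbl 0x35, slot 24 ⇒ 0x5A087 (P1/RW1/US1/PS1)
  ✓ 0x5A96D (huge @L0)  — 1 lookups
#7 VA=0x1416009EF (r,kernel):
  lvl0: tbl 0x35, slot 5 ⇒ 0x5B007 (P1/RW1/US1/PS0)
  lvl1: tbl 0x5B, slot 11 ⇒ 0x5C087 (P1/RW1/US1/PS1)
  ✓ 0x5C9EF (huge @L1)  — 2 lookups

Entries read for #1: 3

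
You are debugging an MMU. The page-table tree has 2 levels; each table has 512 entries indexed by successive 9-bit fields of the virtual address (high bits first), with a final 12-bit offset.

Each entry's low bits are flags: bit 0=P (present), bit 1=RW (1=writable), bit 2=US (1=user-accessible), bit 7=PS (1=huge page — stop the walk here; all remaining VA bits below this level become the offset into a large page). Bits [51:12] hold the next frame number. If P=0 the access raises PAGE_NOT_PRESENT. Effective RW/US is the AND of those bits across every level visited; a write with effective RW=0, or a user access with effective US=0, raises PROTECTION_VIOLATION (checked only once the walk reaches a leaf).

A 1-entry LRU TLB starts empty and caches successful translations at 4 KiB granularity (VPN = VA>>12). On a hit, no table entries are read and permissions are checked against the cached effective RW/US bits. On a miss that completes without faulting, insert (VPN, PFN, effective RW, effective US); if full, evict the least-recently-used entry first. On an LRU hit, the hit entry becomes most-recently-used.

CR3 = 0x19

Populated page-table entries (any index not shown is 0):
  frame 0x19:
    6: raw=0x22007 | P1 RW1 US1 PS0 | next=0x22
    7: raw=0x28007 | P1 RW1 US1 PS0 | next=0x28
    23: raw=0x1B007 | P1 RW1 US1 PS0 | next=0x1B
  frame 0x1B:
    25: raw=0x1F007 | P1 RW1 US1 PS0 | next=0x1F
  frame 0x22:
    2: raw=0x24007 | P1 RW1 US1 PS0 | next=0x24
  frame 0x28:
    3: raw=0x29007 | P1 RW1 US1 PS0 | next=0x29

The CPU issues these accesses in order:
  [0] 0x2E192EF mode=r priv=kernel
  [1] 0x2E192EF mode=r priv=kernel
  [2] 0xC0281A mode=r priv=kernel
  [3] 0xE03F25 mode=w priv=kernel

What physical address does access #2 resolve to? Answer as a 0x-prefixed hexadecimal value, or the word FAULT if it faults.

Walk each access:
#0 VA=0x2E192EF (r,kernel):
  L0 @0x19[23] → 0x1B007  P=1,RW=1,US=1,PS=0
  L1 @0x1B[25] → 0x1F007  P=1,RW=1,US=1,PS=0
  ✓ 0x1F2EF  — 2 lookups
#1 VA=0x2E192EF (r,kernel):
  TLB hit vpn=0x2E19 → PA=0x1F2EF
#2 VA=0xC0281A (r,kernel):
  L0 @0x19[6] → 0x22007  P=1,RW=1,US=1,PS=0
  L1 @0x22[2] → 0x24007  P=1,RW=1,US=1,PS=0
  ✓ 0x2481A  — 2 lookups
#3 VA=0xE03F25 (w,kernel):
  L0 @0x19[7] → 0x28007  P=1,RW=1,US=1,PS=0
  L1 @0x28[3] → 0x29007  P=1,RW=1,US=1,PS=0
  ✓ 0x29F25  — 2 lookups

Access #2 PA: 0x2481A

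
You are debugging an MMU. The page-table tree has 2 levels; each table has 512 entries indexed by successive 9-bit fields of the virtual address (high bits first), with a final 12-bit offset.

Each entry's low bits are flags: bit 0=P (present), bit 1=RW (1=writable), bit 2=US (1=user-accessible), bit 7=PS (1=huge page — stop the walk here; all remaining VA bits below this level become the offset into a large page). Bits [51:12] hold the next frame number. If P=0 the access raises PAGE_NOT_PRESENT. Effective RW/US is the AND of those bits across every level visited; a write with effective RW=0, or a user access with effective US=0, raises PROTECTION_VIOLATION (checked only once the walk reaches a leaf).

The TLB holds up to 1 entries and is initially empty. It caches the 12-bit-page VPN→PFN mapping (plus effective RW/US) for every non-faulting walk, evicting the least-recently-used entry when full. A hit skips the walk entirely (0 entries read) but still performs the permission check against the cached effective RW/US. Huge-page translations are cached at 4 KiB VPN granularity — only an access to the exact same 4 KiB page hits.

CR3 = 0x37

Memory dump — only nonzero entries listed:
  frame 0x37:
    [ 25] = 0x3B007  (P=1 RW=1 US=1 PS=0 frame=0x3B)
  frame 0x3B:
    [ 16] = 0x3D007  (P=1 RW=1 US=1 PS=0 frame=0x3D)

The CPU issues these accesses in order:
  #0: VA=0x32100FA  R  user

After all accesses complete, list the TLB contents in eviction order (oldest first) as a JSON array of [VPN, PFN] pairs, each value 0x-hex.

Per-access translation:
#0 VA=0x32100FA (r,user):
  L0 @0x37[25] → 0x3B007  P=1,RW=1,US=1,PS=0
  L1 @0x3B[16] → 0x3D007  P=1,RW=1,US=1,PS=0
  ✓ 0x3D0FA  — 2 lookups

TLB: [["0x3210", "0x3D"]]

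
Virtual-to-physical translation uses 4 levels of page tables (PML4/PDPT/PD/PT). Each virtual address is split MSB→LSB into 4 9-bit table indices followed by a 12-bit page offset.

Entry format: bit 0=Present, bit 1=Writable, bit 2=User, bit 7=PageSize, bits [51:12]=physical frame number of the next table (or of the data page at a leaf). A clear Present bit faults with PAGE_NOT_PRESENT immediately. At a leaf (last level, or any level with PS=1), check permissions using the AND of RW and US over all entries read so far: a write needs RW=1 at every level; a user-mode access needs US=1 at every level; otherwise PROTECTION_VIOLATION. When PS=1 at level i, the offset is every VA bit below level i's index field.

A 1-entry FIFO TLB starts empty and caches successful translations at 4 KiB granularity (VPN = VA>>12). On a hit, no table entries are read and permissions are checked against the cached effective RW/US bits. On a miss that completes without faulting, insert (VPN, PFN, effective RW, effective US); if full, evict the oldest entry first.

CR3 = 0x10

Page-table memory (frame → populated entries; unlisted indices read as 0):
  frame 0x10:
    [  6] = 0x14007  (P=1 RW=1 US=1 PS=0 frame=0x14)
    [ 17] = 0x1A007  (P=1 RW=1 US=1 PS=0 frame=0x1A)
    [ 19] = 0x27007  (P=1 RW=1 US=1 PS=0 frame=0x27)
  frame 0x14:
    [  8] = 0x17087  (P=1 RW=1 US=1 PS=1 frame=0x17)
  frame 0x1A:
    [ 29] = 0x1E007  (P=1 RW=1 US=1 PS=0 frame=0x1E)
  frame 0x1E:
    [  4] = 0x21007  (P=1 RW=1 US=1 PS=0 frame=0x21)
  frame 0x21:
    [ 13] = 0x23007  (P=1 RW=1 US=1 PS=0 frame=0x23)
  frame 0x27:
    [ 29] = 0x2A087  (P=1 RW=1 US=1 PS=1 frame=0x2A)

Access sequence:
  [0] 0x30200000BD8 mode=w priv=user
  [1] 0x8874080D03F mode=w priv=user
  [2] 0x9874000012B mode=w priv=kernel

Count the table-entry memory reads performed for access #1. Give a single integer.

Per-access translation:
#0 VA=0x30200000BD8 (w,user):
  [0] read 0x10 idx=6: raw=0x14007 flags P=1 W=1 U=1 S=0
  [1] read 0x14 idx=8: raw=0x17087 flags P=1 W=1 U=1 S=1
  ✓ 0x17BD8 (huge @L1)  — 2 lookups
#1 VA=0x8874080D03F (w,user):
  [0] read 0x10 idx=17: raw=0x1A007 flags P=1 W=1 U=1 S=0
  [1] read 0x1A idx=29: raw=0x1E007 flags P=1 W=1 U=1 S=0
  [2] read 0x1E idx=4: raw=0x21007 flags P=1 W=1 U=1 S=0
  [3] read 0x21 idx=13: raw=0x23007 flags P=1 W=1 U=1 S=0
  ✓ 0x2303F  — 4 lookups
#2 VA=0x9874000012B (w,kernel):
  [0] read 0x10 idx=19: raw=0x27007 flags P=1 W=1 U=1 S=0
  [1] read 0x27 idx=29: raw=0x2A087 flags P=1 W=1 U=1 S=1
  ✓ 0x2A12B (huge @L1)  — 2 lookups

Entries read for #1: 4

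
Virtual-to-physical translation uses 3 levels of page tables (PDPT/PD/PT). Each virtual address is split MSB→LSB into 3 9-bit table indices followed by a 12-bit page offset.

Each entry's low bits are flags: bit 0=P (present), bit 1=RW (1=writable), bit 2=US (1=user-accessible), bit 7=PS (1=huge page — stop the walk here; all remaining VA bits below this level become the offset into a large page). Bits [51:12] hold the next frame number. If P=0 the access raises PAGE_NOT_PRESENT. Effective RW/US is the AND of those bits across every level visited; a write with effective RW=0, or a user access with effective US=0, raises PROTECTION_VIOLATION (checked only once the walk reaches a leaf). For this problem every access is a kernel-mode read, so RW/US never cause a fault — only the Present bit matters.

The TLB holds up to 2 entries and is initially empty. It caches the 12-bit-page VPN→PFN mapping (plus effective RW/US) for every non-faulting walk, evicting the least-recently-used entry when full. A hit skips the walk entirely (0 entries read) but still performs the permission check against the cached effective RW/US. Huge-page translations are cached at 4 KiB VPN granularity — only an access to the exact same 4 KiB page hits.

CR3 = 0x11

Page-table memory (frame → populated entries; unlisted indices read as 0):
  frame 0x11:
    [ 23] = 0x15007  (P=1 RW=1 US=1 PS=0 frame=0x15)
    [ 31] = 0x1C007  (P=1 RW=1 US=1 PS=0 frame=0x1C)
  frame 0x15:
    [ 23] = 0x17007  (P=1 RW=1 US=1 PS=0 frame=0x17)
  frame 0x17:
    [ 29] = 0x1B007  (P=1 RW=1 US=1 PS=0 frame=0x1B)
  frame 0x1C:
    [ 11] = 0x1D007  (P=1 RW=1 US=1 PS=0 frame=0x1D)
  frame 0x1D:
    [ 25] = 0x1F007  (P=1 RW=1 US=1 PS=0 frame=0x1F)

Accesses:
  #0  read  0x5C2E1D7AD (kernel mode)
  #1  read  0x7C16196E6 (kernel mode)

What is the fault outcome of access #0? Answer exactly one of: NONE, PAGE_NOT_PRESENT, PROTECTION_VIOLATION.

Trace:
#0 VA=0x5C2E1D7AD (r,kernel):
  [0] read 0x11 idx=23: raw=0x15007 flags P=1 W=1 U=1 S=0
  [1] read 0x15 idx=23: raw=0x17007 flags P=1 W=1 U=1 S=0
  [2] read 0x17 idx=29: raw=0x1B007 flags P=1 W=1 U=1 S=0
  ⇒ phys 0x1B7AD  [3 reads]
#1 VA=0x7C16196E6 (r,kernel):
  [0] read 0x11 idx=31: raw=0x1C007 flags P=1 W=1 U=1 S=0
  [1] read 0x1C idx=11: raw=0x1D007 flags P=1 W=1 U=1 S=0
  [2] read 0x1D idx=25: raw=0x1F007 flags P=1 W=1 U=1 S=0
  ⇒ phys 0x1F6E6  [3 reads]

Access #0 fault: NONE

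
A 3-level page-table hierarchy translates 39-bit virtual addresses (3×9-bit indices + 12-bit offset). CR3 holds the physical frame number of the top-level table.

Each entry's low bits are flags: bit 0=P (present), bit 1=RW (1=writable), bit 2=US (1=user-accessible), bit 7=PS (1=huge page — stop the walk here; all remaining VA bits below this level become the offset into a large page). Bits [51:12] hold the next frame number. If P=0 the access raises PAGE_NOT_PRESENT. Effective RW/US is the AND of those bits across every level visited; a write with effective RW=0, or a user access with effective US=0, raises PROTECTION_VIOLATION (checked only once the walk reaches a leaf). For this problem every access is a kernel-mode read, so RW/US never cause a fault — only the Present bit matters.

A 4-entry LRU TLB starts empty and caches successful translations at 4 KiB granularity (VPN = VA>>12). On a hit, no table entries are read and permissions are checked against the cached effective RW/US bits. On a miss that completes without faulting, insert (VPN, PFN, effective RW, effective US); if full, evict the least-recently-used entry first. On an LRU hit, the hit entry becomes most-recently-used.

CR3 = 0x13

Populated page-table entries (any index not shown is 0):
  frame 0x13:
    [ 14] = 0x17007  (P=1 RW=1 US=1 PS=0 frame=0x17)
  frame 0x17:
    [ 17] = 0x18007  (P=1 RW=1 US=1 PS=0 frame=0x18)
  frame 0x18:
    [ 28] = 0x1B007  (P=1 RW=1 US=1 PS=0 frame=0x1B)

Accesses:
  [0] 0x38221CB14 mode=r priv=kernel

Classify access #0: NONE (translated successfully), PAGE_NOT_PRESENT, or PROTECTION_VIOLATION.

Per-access translation:
#0 VA=0x38221CB14 (r,kernel):
  L0: frame=0x13 idx=14 entry=0x17007 [P=1 RW=1 US=1 PS=0]
  L1: frame=0x17 idx=17 entry=0x18007 [P=1 RW=1 US=1 PS=0]
  L2: frame=0x18 idx=28 entry=0x1B007 [P=1 RW=1 US=1 PS=0]
  ⇒ phys 0x1BB14  [3 reads]

Access #0 fault: NONE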